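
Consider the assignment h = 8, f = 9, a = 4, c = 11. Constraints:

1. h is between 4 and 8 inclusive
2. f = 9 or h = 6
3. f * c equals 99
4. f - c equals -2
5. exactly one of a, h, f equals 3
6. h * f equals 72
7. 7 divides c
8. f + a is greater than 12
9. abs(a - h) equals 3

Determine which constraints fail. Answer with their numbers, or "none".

Constraints 5, 7, 9 do not hold.

1. h = 8 lies in [4, 8] — holds.
2. f = 9 = 9 (first disjunct) — holds.
3. f * c = 9 * 11 = 99 — holds.
4. f - c = 9 - 11 = -2 — holds.
5. a=4, h=8, f=9; 0 of them equal 3, not exactly one — fails.
6. h * f = 8 * 9 = 72 — holds.
7. 11 = 7*1 + 4, so 7 does not divide 11 — fails.
8. f + a = 9 + 4 = 13; 13 > 12 — holds.
9. abs(4 - 8) = 4, not 3 — fails.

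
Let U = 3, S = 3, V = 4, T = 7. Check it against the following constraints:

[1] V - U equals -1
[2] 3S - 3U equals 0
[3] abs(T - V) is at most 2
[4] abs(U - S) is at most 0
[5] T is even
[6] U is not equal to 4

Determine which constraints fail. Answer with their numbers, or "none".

[1] V - U = 4 - 3 = 1, not -1 — violated.
[2] 3S - 3U = 3(3) - 3(3) = 0 — OK.
[3] abs(7 - 4) = 3; 3 > 2, exceeds bound 2 — violated.
[4] abs(3 - 3) = 0; 0 ≤ 0 — OK.
[5] T = 7 is odd — violated.
[6] U = 3, and 3 ≠ 4 — OK.

Violated: 1, 3, and 5.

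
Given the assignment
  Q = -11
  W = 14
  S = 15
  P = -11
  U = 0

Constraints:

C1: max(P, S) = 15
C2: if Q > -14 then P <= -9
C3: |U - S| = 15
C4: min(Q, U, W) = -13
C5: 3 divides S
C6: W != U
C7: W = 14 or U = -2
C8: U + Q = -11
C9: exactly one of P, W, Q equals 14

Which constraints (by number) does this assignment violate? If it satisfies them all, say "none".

C1: max(-11, 15) = 15  ✓
C2: Q = -11 > -14, so we need P ≤ -9; P = -11 ≤ -9  ✓
C3: |0 - 15| = 15  ✓
C4: min(-11, 0, 14) = -11, not -13  ✗
C5: 15 / 3 = 5, so 3 divides 15  ✓
C6: W = 14, U = 0; distinct  ✓
C7: W = 14 = 14 (first disjunct)  ✓
C8: U + Q = 0 + (-11) = -11  ✓
C9: P=-11, W=14, Q=-11; 1 of them equals 14  ✓

Constraint 4 is violated.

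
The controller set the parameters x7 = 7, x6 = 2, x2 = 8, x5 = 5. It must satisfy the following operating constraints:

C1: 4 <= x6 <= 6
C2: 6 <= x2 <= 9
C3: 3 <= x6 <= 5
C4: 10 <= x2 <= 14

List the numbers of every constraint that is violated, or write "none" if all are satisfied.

C1: x6 = 2 is outside [4, 6] — violated.
C2: x2 = 8 lies in [6, 9] — OK.
C3: x6 = 2 is outside [3, 5] — violated.
C4: x2 = 8 is outside [10, 14] — violated.

No — constraints 1, 3, and 4 are not satisfied.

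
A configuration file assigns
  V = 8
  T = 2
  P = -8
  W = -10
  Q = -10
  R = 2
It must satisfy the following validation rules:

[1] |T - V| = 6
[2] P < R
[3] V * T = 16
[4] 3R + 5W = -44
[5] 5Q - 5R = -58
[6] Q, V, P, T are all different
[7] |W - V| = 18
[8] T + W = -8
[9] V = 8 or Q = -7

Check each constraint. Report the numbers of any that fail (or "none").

[1] |2 - 8| = 6  OK
[2] P = -8, R = 2; -8 < 2  OK
[3] V * T = 8 * 2 = 16  OK
[4] 3R + 5W = 3(2) + 5(-10) = -44  OK
[5] 5Q - 5R = 5(-10) - 5(2) = -60, not -58  FAIL
[6] values -10, 8, -8, 2 are pairwise distinct  OK
[7] |-10 - 8| = 18  OK
[8] T + W = 2 + (-10) = -8  OK
[9] V = 8 = 8 (first disjunct)  OK

Violated: 5.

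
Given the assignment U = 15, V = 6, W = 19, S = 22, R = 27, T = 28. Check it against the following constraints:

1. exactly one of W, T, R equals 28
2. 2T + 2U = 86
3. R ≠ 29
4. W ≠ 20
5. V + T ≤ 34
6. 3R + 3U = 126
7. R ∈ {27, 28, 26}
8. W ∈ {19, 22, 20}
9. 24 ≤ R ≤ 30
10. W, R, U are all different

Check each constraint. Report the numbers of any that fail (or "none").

The assignment satisfies every constraint.

1. W=19, T=28, R=27; 1 of them equals 28 — OK.
2. 2T + 2U = 2(28) + 2(15) = 86 — OK.
3. R = 27, and 27 ≠ 29 — OK.
4. W = 19, and 19 ≠ 20 — OK.
5. V + T = 6 + 28 = 34; 34 ≤ 34 — OK.
6. 3R + 3U = 3(27) + 3(15) = 126 — OK.
7. R = 27 is in {27, 28, 26} — OK.
8. W = 19 is in {19, 22, 20} — OK.
9. R = 27 lies in [24, 30] — OK.
10. values 19, 27, 15 are pairwise distinct — OK.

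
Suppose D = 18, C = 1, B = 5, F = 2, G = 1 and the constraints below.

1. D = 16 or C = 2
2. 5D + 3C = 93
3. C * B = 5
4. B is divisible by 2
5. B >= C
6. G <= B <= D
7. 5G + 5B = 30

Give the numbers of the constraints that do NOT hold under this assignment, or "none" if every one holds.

1. D = 18 ≠ 16 and C = 1 ≠ 2; both disjuncts false — fails.
2. 5D + 3C = 5(18) + 3(1) = 93 — holds.
3. C * B = 1 * 5 = 5 — holds.
4. 5 = 2*2 + 1, so 2 does not divide 5 — fails.
5. B = 5, C = 1; 5 ≥ 1 — holds.
6. values 1 <= 5 <= 18 — holds.
7. 5G + 5B = 5(1) + 5(5) = 30 — holds.

Constraints 1 and 4 do not hold.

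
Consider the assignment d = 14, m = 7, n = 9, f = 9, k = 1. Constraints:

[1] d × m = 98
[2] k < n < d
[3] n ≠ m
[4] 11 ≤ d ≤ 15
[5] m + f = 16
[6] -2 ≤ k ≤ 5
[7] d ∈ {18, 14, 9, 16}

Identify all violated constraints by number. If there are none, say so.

All constraints are satisfied.

[1] d × m = 14 × 7 = 98  holds
[2] values 1 < 9 < 14  holds
[3] n = 9, m = 7; distinct  holds
[4] d = 14 lies in [11, 15]  holds
[5] m + f = 7 + 9 = 16  holds
[6] k = 1 lies in [-2, 5]  holds
[7] d = 14 is in {18, 14, 9, 16}  holds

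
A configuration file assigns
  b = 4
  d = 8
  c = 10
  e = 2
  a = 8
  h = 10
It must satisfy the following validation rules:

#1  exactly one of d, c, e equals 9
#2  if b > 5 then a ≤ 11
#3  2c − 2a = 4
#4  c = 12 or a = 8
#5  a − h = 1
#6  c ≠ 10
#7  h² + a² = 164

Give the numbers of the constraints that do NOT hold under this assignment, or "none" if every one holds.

#1 d=8, c=10, e=2; 0 of them equal 9, not exactly one — violated.
#2 b = 4, not > 5; antecedent false, conditional vacuously true — satisfied.
#3 2c − 2a = 2(10) − 2(8) = 4 — satisfied.
#4 c = 10 ≠ 12, but a = 8 = 8 (second disjunct) — satisfied.
#5 a − h = 8 − 10 = -2, not 1 — violated.
#6 c = 10, but 10 is required to differ — violated.
#7 h² + a² = 10² + 8² = 100 + 64 = 164 — satisfied.

The assignment fails constraints 1, 5, and 6.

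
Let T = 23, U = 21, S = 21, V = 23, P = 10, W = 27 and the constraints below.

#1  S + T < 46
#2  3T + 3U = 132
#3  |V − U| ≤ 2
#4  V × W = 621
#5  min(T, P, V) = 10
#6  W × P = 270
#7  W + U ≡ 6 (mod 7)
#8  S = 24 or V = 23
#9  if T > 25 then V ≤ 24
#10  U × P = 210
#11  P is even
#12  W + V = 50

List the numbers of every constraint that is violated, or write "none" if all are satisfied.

#1 S + T = 21 + 23 = 44; 44 < 46 — OK.
#2 3T + 3U = 3(23) + 3(21) = 132 — OK.
#3 |23 − 21| = 2; 2 ≤ 2 — OK.
#4 V × W = 23 × 27 = 621 — OK.
#5 min(23, 10, 23) = 10 — OK.
#6 W × P = 27 × 10 = 270 — OK.
#7 W + U = 48; 48 mod 7 = 6 — OK.
#8 S = 21 ≠ 24, but V = 23 = 23 (second disjunct) — OK.
#9 T = 23, not > 25; antecedent false, conditional vacuously true — OK.
#10 U × P = 21 × 10 = 210 — OK.
#11 P = 10 is even — OK.
#12 W + V = 27 + 23 = 50 — OK.

All constraints are satisfied.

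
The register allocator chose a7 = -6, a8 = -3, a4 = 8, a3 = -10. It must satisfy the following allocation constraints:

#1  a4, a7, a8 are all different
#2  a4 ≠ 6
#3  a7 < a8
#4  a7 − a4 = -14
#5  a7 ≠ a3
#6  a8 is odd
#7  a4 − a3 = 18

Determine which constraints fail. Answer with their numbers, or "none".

#1 values 8, -6, -3 are pairwise distinct — holds.
#2 a4 = 8, and 8 ≠ 6 — holds.
#3 a7 = -6, a8 = -3; -6 < -3 — holds.
#4 a7 − a4 = -6 − 8 = -14 — holds.
#5 a7 = -6, a3 = -10; distinct — holds.
#6 a8 = -3 is odd — holds.
#7 a4 − a3 = 8 − (-10) = 18 — holds.

All constraints are satisfied.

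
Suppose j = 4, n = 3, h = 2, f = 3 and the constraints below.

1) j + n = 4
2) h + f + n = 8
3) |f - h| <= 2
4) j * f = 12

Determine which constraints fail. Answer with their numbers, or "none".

1) j + n = 4 + 3 = 7, not 4  false
2) h + f + n = 2 + 3 + 3 = 8  true
3) |3 - 2| = 1; 1 ≤ 2  true
4) j * f = 4 * 3 = 12  true

Constraint 1 is violated.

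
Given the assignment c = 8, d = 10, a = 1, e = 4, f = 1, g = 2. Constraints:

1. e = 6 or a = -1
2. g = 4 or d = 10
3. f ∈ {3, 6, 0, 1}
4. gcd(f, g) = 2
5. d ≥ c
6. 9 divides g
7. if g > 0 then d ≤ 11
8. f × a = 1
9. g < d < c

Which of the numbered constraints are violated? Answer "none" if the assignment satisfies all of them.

1. e = 4 ≠ 6 and a = 1 ≠ -1; both disjuncts false — does not hold.
2. g = 2 ≠ 4, but d = 10 = 10 (second disjunct) — holds.
3. f = 1 is in {3, 6, 0, 1} — holds.
4. gcd(1, 2) = 1, not 2 — does not hold.
5. d = 10, c = 8; 10 ≥ 8 — holds.
6. 2 = 9×0 + 2, so 9 does not divide 2 — does not hold.
7. g = 2 > 0, so we need d ≤ 11; d = 10 ≤ 11 — holds.
8. f × a = 1 × 1 = 1 — holds.
9. values 2, 10, 8; d = 10 is not < c = 8 — does not hold.

No — constraints 1, 4, 6, and 9 are not satisfied.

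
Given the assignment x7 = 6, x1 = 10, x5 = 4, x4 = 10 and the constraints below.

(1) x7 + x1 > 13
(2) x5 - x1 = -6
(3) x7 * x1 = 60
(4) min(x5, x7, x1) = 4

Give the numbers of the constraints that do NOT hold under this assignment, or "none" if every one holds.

(1) x7 + x1 = 6 + 10 = 16; 16 > 13 — satisfied.
(2) x5 - x1 = 4 - 10 = -6 — satisfied.
(3) x7 * x1 = 6 * 10 = 60 — satisfied.
(4) min(4, 6, 10) = 4 — satisfied.

Yes — all constraints hold.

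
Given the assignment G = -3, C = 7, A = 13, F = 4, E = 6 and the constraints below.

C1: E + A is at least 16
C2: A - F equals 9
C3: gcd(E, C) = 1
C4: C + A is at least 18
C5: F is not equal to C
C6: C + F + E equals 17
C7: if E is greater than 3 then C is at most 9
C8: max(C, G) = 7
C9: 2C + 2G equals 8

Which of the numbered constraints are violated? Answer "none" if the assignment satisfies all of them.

C1: E + A = 6 + 13 = 19; 19 ≥ 16  true
C2: A - F = 13 - 4 = 9  true
C3: gcd(6, 7) = 1  true
C4: C + A = 7 + 13 = 20; 20 ≥ 18  true
C5: F = 4, C = 7; distinct  true
C6: C + F + E = 7 + 4 + 6 = 17  true
C7: E = 6 > 3, so we need C ≤ 9; C = 7 ≤ 9  true
C8: max(7, -3) = 7  true
C9: 2C + 2G = 2(7) + 2(-3) = 8  true

The assignment satisfies every constraint.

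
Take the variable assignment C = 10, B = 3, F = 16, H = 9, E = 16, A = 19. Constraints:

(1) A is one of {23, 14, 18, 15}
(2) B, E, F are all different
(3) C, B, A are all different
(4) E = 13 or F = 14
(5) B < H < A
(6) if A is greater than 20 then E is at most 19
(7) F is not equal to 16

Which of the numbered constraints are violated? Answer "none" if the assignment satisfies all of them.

No — constraints 1, 2, 4, and 7 are not satisfied.

(1) A = 19 is not in {23, 14, 18, 15} — violated.
(2) E = F = 16, not all different — violated.
(3) values 10, 3, 19 are pairwise distinct — satisfied.
(4) E = 16 ≠ 13 and F = 16 ≠ 14; both disjuncts false — violated.
(5) values 3 < 9 < 19 — satisfied.
(6) A = 19, not > 20; antecedent false, conditional vacuously true — satisfied.
(7) F = 16, but 16 is required to differ — violated.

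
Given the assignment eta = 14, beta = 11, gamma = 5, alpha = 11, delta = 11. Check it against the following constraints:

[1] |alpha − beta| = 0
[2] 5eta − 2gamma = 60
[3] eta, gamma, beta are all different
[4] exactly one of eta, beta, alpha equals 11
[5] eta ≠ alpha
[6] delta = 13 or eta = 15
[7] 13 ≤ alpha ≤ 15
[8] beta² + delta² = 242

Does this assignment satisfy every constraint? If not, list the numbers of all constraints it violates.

[1] |11 − 11| = 0 — holds.
[2] 5eta − 2gamma = 5(14) − 2(5) = 60 — holds.
[3] values 14, 5, 11 are pairwise distinct — holds.
[4] eta=14, beta=11, alpha=11; 2 of them equal 11, not exactly one — fails.
[5] eta = 14, alpha = 11; distinct — holds.
[6] delta = 11 ≠ 13 and eta = 14 ≠ 15; both disjuncts false — fails.
[7] alpha = 11 is outside [13, 15] — fails.
[8] beta² + delta² = 11² + 11² = 121 + 121 = 242 — holds.

Constraints 4, 6, and 7 do not hold.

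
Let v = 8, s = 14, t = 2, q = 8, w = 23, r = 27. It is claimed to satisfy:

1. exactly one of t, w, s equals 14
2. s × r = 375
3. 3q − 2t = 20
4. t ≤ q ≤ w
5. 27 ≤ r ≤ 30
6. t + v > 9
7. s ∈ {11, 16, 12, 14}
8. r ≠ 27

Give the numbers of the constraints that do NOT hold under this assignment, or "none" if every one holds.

1. t=2, w=23, s=14; 1 of them equals 14  ✓
2. s × r = 14 × 27 = 378, not 375  ✗
3. 3q − 2t = 3(8) − 2(2) = 20  ✓
4. values 2 ≤ 8 ≤ 23  ✓
5. r = 27 lies in [27, 30]  ✓
6. t + v = 2 + 8 = 10; 10 > 9  ✓
7. s = 14 is in {11, 16, 12, 14}  ✓
8. r = 27, but 27 is required to differ  ✗

Violated: 2, 8.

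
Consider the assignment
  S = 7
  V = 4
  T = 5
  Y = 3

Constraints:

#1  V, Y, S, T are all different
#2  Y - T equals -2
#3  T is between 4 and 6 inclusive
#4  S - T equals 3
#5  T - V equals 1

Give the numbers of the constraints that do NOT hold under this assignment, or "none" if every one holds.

#1 values 4, 3, 7, 5 are pairwise distinct — satisfied.
#2 Y - T = 3 - 5 = -2 — satisfied.
#3 T = 5 lies in [4, 6] — satisfied.
#4 S - T = 7 - 5 = 2, not 3 — violated.
#5 T - V = 5 - 4 = 1 — satisfied.

Constraint 4 does not hold.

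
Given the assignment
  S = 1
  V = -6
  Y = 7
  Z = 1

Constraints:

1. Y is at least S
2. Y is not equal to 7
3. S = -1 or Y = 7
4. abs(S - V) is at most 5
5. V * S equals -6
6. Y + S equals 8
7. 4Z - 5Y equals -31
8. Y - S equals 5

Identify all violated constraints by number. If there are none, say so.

Constraints 2, 4, 8 do not hold.

1. Y = 7, S = 1; 7 ≥ 1  OK
2. Y = 7, but 7 is required to differ  FAIL
3. S = 1 ≠ -1, but Y = 7 = 7 (second disjunct)  OK
4. abs(1 - (-6)) = 7; 7 > 5, exceeds bound 5  FAIL
5. V * S = -6 * 1 = -6  OK
6. Y + S = 7 + 1 = 8  OK
7. 4Z - 5Y = 4(1) - 5(7) = -31  OK
8. Y - S = 7 - 1 = 6, not 5  FAIL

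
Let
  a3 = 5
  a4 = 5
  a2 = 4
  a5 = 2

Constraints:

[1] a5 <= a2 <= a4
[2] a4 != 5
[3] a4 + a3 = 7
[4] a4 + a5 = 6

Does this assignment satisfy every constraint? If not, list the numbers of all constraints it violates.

Constraints 2, 3, and 4 are violated.

[1] values 2 <= 4 <= 5 — satisfied.
[2] a4 = 5, but 5 is required to differ — violated.
[3] a4 + a3 = 5 + 5 = 10, not 7 — violated.
[4] a4 + a5 = 5 + 2 = 7, not 6 — violated.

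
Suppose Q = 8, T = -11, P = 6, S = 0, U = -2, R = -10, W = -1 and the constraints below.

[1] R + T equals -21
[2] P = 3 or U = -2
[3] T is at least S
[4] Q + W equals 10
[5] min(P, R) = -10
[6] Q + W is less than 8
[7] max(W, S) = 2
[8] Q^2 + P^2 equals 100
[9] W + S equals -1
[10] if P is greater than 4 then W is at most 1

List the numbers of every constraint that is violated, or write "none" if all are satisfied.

Constraints 3, 4, and 7 do not hold.

[1] R + T = -10 + (-11) = -21  ✓
[2] P = 6 ≠ 3, but U = -2 = -2 (second disjunct)  ✓
[3] T = -11, S = 0; -11 < 0 (want ≥)  ✗
[4] Q + W = 8 + (-1) = 7, not 10  ✗
[5] min(6, -10) = -10  ✓
[6] Q + W = 8 + (-1) = 7; 7 < 8  ✓
[7] max(-1, 0) = 0, not 2  ✗
[8] Q^2 + P^2 = 8^2 + 6^2 = 64 + 36 = 100  ✓
[9] W + S = -1 + 0 = -1  ✓
[10] P = 6 > 4, so we need W ≤ 1; W = -1 ≤ 1  ✓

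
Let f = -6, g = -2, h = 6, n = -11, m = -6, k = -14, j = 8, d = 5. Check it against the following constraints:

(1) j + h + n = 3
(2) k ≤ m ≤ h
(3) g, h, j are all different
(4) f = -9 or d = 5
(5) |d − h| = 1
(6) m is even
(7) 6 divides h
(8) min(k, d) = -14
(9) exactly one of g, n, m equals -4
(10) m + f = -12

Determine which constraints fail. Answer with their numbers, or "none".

(1) j + h + n = 8 + 6 + (-11) = 3  yes
(2) values -14 ≤ -6 ≤ 6  yes
(3) values -2, 6, 8 are pairwise distinct  yes
(4) f = -6 ≠ -9, but d = 5 = 5 (second disjunct)  yes
(5) |5 − 6| = 1  yes
(6) m = -6 is even  yes
(7) 6 / 6 = 1, so 6 divides 6  yes
(8) min(-14, 5) = -14  yes
(9) g=-2, n=-11, m=-6; 0 of them equal -4, not exactly one  no
(10) m + f = -6 + (-6) = -12  yes

No — constraint 9 is not satisfied.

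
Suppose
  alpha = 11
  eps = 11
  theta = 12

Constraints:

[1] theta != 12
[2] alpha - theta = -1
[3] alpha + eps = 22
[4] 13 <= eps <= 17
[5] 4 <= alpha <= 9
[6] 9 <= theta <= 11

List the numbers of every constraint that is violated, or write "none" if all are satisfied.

Constraints 1, 4, 5, and 6 do not hold.

[1] theta = 12, but 12 is required to differ  false
[2] alpha - theta = 11 - 12 = -1  true
[3] alpha + eps = 11 + 11 = 22  true
[4] eps = 11 is outside [13, 17]  false
[5] alpha = 11 is outside [4, 9]  false
[6] theta = 12 is outside [9, 11]  false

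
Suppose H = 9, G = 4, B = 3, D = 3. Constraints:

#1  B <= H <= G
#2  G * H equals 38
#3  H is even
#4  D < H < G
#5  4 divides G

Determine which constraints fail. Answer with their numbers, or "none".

#1 values 3, 9, 4; H = 9 is not <= G = 4  ✗
#2 G * H = 4 * 9 = 36, not 38  ✗
#3 H = 9 is odd  ✗
#4 values 3, 9, 4; H = 9 is not < G = 4  ✗
#5 4 / 4 = 1, so 4 divides 4  ✓

No — constraints 1, 2, 3, and 4 are not satisfied.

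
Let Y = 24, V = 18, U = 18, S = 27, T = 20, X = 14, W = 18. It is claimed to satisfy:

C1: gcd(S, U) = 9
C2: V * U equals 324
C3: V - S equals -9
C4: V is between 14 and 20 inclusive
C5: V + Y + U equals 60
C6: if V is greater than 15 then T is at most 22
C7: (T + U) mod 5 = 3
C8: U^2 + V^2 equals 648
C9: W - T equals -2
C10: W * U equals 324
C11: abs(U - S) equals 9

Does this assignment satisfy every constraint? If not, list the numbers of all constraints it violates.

C1: gcd(27, 18) = 9  true
C2: V * U = 18 * 18 = 324  true
C3: V - S = 18 - 27 = -9  true
C4: V = 18 lies in [14, 20]  true
C5: V + Y + U = 18 + 24 + 18 = 60  true
C6: V = 18 > 15, so we need T ≤ 22; T = 20 ≤ 22  true
C7: T + U = 38; 38 mod 5 = 3  true
C8: U^2 + V^2 = 18^2 + 18^2 = 324 + 324 = 648  true
C9: W - T = 18 - 20 = -2  true
C10: W * U = 18 * 18 = 324  true
C11: abs(18 - 27) = 9  true

No violations.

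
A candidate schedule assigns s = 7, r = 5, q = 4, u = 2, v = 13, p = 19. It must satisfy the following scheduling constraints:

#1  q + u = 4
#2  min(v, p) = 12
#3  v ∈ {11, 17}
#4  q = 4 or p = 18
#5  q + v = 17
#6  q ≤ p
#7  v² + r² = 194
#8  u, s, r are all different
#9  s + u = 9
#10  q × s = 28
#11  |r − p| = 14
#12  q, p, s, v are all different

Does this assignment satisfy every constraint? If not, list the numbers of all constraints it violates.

The assignment fails constraints 1, 2, and 3.

#1 q + u = 4 + 2 = 6, not 4 — fails.
#2 min(13, 19) = 13, not 12 — fails.
#3 v = 13 is not in {11, 17} — fails.
#4 q = 4 = 4 (first disjunct) — holds.
#5 q + v = 4 + 13 = 17 — holds.
#6 q = 4, p = 19; 4 ≤ 19 — holds.
#7 v² + r² = 13² + 5² = 169 + 25 = 194 — holds.
#8 values 2, 7, 5 are pairwise distinct — holds.
#9 s + u = 7 + 2 = 9 — holds.
#10 q × s = 4 × 7 = 28 — holds.
#11 |5 − 19| = 14 — holds.
#12 values 4, 19, 7, 13 are pairwise distinct — holds.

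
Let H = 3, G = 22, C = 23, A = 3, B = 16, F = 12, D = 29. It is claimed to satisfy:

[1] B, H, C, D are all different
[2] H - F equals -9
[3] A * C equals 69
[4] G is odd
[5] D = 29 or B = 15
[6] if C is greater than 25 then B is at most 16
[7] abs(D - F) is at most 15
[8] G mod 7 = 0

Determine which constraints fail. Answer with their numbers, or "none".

[1] values 16, 3, 23, 29 are pairwise distinct  holds
[2] H - F = 3 - 12 = -9  holds
[3] A * C = 3 * 23 = 69  holds
[4] G = 22 is even  fails
[5] D = 29 = 29 (first disjunct)  holds
[6] C = 23, not > 25; antecedent false, conditional vacuously true  holds
[7] abs(29 - 12) = 17; 17 > 15, exceeds bound 15  fails
[8] 22 mod 7 = 1, not 0  fails

Constraints 4, 7, and 8 are violated.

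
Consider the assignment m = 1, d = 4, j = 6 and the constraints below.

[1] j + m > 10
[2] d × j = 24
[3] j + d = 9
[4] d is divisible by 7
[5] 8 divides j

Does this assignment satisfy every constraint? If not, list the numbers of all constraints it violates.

[1] j + m = 6 + 1 = 7; 7 ≤ 10, bound 10 not met  FAIL
[2] d × j = 4 × 6 = 24  OK
[3] j + d = 6 + 4 = 10, not 9  FAIL
[4] 4 = 7×0 + 4, so 7 does not divide 4  FAIL
[5] 6 = 8×0 + 6, so 8 does not divide 6  FAIL

Constraints 1, 3, 4, and 5 do not hold.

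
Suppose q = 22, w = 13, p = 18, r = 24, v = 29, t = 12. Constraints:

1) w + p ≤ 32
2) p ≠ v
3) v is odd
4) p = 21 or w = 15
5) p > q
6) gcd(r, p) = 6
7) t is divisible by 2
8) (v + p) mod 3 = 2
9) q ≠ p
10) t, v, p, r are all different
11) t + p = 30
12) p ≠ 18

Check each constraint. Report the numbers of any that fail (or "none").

Constraints 4, 5, 12 do not hold.

1) w + p = 13 + 18 = 31; 31 ≤ 32 — holds.
2) p = 18, v = 29; distinct — holds.
3) v = 29 is odd — holds.
4) p = 18 ≠ 21 and w = 13 ≠ 15; both disjuncts false — fails.
5) p = 18, q = 22; 18 ≤ 22 (want >) — fails.
6) gcd(24, 18) = 6 — holds.
7) 12 / 2 = 6, so 2 divides 12 — holds.
8) v + p = 47; 47 mod 3 = 2 — holds.
9) q = 22, p = 18; distinct — holds.
10) values 12, 29, 18, 24 are pairwise distinct — holds.
11) t + p = 12 + 18 = 30 — holds.
12) p = 18, but 18 is required to differ — fails.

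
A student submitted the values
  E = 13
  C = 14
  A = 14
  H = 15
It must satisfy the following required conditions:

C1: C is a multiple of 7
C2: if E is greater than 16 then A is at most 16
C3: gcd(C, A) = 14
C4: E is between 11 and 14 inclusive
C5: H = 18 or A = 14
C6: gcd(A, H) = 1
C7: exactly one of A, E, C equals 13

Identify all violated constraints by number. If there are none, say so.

All constraints are satisfied.

C1: 14 / 7 = 2, so 7 divides 14 — holds.
C2: E = 13, not > 16; antecedent false, conditional vacuously true — holds.
C3: gcd(14, 14) = 14 — holds.
C4: E = 13 lies in [11, 14] — holds.
C5: H = 15 ≠ 18, but A = 14 = 14 (second disjunct) — holds.
C6: gcd(14, 15) = 1 — holds.
C7: A=14, E=13, C=14; 1 of them equals 13 — holds.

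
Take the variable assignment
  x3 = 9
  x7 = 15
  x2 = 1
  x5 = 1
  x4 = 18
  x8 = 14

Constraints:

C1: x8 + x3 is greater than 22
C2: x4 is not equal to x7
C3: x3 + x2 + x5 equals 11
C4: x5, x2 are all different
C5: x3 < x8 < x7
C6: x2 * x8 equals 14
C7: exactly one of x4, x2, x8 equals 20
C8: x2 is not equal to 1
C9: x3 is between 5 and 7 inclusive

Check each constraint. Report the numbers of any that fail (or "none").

C1: x8 + x3 = 14 + 9 = 23; 23 > 22 — holds.
C2: x4 = 18, x7 = 15; distinct — holds.
C3: x3 + x2 + x5 = 9 + 1 + 1 = 11 — holds.
C4: x5 = x2 = 1, not all different — does not hold.
C5: values 9 < 14 < 15 — holds.
C6: x2 * x8 = 1 * 14 = 14 — holds.
C7: x4=18, x2=1, x8=14; 0 of them equal 20, not exactly one — does not hold.
C8: x2 = 1, but 1 is required to differ — does not hold.
C9: x3 = 9 is outside [5, 7] — does not hold.

No — constraints 4, 7, 8, and 9 are not satisfied.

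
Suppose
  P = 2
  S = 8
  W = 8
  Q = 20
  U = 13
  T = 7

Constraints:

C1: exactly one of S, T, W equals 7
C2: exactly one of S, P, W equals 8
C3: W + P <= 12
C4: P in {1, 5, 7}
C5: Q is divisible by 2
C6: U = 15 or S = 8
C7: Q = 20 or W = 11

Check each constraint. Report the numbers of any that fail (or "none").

C1: S=8, T=7, W=8; 1 of them equals 7 — satisfied.
C2: S=8, P=2, W=8; 2 of them equal 8, not exactly one — violated.
C3: W + P = 8 + 2 = 10; 10 ≤ 12 — satisfied.
C4: P = 2 is not in {1, 5, 7} — violated.
C5: 20 / 2 = 10, so 2 divides 20 — satisfied.
C6: U = 13 ≠ 15, but S = 8 = 8 (second disjunct) — satisfied.
C7: Q = 20 = 20 (first disjunct) — satisfied.

The assignment fails constraints 2 and 4.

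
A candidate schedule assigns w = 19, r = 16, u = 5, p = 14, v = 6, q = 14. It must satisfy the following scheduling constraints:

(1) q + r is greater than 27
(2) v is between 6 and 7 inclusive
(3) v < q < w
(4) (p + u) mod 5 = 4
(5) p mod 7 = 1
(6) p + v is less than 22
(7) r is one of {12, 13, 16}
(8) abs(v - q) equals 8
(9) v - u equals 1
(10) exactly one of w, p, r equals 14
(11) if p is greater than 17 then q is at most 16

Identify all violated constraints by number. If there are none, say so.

(1) q + r = 14 + 16 = 30; 30 > 27  holds
(2) v = 6 lies in [6, 7]  holds
(3) values 6 < 14 < 19  holds
(4) p + u = 19; 19 mod 5 = 4  holds
(5) 14 mod 7 = 0, not 1  fails
(6) p + v = 14 + 6 = 20; 20 < 22  holds
(7) r = 16 is in {12, 13, 16}  holds
(8) abs(6 - 14) = 8  holds
(9) v - u = 6 - 5 = 1  holds
(10) w=19, p=14, r=16; 1 of them equals 14  holds
(11) p = 14, not > 17; antecedent false, conditional vacuously true  holds

Constraint 5 is violated.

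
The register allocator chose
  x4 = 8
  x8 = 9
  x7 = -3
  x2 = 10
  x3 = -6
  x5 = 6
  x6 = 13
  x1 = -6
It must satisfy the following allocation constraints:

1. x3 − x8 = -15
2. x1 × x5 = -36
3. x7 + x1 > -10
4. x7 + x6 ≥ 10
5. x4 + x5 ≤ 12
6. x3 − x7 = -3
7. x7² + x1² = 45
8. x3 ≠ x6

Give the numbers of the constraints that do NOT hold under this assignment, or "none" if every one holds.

1. x3 − x8 = -6 − 9 = -15  OK
2. x1 × x5 = -6 × 6 = -36  OK
3. x7 + x1 = -3 + (-6) = -9; -9 > -10  OK
4. x7 + x6 = -3 + 13 = 10; 10 ≥ 10  OK
5. x4 + x5 = 8 + 6 = 14; 14 > 12, bound 12 not met  FAIL
6. x3 − x7 = -6 − (-3) = -3  OK
7. x7² + x1² = (-3)² + (-6)² = 9 + 36 = 45  OK
8. x3 = -6, x6 = 13; distinct  OK

No — constraint 5 is not satisfied.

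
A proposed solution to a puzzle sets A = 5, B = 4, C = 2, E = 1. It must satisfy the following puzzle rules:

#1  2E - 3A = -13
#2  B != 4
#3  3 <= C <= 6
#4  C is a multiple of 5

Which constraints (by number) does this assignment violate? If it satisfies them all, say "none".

No — constraints 2, 3, 4 are not satisfied.

#1 2E - 3A = 2(1) - 3(5) = -13  true
#2 B = 4, but 4 is required to differ  false
#3 C = 2 is outside [3, 6]  false
#4 2 = 5*0 + 2, so 5 does not divide 2  false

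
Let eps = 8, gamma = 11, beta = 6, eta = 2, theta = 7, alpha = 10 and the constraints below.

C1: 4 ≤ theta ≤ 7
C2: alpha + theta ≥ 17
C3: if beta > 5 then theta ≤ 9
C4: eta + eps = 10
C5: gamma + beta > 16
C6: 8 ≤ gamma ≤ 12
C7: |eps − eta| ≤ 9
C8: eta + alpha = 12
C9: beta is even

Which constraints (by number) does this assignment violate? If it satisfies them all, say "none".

C1: theta = 7 lies in [4, 7] — holds.
C2: alpha + theta = 10 + 7 = 17; 17 ≥ 17 — holds.
C3: beta = 6 > 5, so we need theta ≤ 9; theta = 7 ≤ 9 — holds.
C4: eta + eps = 2 + 8 = 10 — holds.
C5: gamma + beta = 11 + 6 = 17; 17 > 16 — holds.
C6: gamma = 11 lies in [8, 12] — holds.
C7: |8 − 2| = 6; 6 ≤ 9 — holds.
C8: eta + alpha = 2 + 10 = 12 — holds.
C9: beta = 6 is even — holds.

The assignment satisfies every constraint.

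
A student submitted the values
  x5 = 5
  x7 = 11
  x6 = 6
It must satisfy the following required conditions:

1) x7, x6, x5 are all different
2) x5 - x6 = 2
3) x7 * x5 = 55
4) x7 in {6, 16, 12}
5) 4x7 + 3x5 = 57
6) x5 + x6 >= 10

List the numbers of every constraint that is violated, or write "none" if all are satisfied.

1) values 11, 6, 5 are pairwise distinct — satisfied.
2) x5 - x6 = 5 - 6 = -1, not 2 — violated.
3) x7 * x5 = 11 * 5 = 55 — satisfied.
4) x7 = 11 is not in {6, 16, 12} — violated.
5) 4x7 + 3x5 = 4(11) + 3(5) = 59, not 57 — violated.
6) x5 + x6 = 5 + 6 = 11; 11 ≥ 10 — satisfied.

Constraints 2, 4, and 5 do not hold.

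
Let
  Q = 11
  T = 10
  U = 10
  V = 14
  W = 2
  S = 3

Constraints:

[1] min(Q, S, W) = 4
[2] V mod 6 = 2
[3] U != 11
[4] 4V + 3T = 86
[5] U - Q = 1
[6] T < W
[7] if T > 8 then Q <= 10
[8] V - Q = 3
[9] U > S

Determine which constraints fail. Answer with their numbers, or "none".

[1] min(11, 3, 2) = 2, not 4  ✘
[2] 14 mod 6 = 2  ✔
[3] U = 10, and 10 ≠ 11  ✔
[4] 4V + 3T = 4(14) + 3(10) = 86  ✔
[5] U - Q = 10 - 11 = -1, not 1  ✘
[6] T = 10, W = 2; 10 ≥ 2 (want <)  ✘
[7] T = 10 > 8, so we need Q ≤ 10; but Q = 11 > 10  ✘
[8] V - Q = 14 - 11 = 3  ✔
[9] U = 10, S = 3; 10 > 3  ✔

No — constraints 1, 5, 6, 7 are not satisfied.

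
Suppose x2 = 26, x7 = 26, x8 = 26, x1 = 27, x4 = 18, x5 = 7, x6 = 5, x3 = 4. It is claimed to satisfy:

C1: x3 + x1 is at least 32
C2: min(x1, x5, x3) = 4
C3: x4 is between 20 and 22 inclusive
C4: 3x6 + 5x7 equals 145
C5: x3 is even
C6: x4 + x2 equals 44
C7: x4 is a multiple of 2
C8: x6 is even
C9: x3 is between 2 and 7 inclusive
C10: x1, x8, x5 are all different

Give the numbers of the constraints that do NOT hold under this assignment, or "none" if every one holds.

Constraints 1, 3, and 8 do not hold.

C1: x3 + x1 = 4 + 27 = 31; 31 < 32, bound 32 not met — violated.
C2: min(27, 7, 4) = 4 — OK.
C3: x4 = 18 is outside [20, 22] — violated.
C4: 3x6 + 5x7 = 3(5) + 5(26) = 145 — OK.
C5: x3 = 4 is even — OK.
C6: x4 + x2 = 18 + 26 = 44 — OK.
C7: 18 / 2 = 9, so 2 divides 18 — OK.
C8: x6 = 5 is odd — violated.
C9: x3 = 4 lies in [2, 7] — OK.
C10: values 27, 26, 7 are pairwise distinct — OK.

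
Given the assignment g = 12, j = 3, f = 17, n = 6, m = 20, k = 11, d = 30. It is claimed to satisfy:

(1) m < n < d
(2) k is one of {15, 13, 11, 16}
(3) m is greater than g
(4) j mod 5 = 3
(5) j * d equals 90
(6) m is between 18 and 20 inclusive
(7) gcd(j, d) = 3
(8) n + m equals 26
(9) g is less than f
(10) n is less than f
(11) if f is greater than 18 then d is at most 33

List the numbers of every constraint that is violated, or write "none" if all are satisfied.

Violated: 1.

(1) values 20, 6, 30; m = 20 is not < n = 6  fails
(2) k = 11 is in {15, 13, 11, 16}  holds
(3) m = 20, g = 12; 20 > 12  holds
(4) 3 mod 5 = 3  holds
(5) j * d = 3 * 30 = 90  holds
(6) m = 20 lies in [18, 20]  holds
(7) gcd(3, 30) = 3  holds
(8) n + m = 6 + 20 = 26  holds
(9) g = 12, f = 17; 12 < 17  holds
(10) n = 6, f = 17; 6 < 17  holds
(11) f = 17, not > 18; antecedent false, conditional vacuously true  holds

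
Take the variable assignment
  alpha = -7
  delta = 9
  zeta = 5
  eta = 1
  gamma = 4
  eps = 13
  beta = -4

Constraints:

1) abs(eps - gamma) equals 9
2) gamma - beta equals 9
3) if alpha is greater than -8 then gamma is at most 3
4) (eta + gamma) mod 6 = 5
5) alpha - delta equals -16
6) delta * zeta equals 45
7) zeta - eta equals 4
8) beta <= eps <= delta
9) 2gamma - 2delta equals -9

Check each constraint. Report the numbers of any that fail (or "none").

1) abs(13 - 4) = 9 — holds.
2) gamma - beta = 4 - (-4) = 8, not 9 — fails.
3) alpha = -7 > -8, so we need gamma ≤ 3; but gamma = 4 > 3 — fails.
4) eta + gamma = 5; 5 mod 6 = 5 — holds.
5) alpha - delta = -7 - 9 = -16 — holds.
6) delta * zeta = 9 * 5 = 45 — holds.
7) zeta - eta = 5 - 1 = 4 — holds.
8) values -4, 13, 9; eps = 13 is not <= delta = 9 — fails.
9) 2gamma - 2delta = 2(4) - 2(9) = -10, not -9 — fails.

Constraints 2, 3, 8, 9 do not hold.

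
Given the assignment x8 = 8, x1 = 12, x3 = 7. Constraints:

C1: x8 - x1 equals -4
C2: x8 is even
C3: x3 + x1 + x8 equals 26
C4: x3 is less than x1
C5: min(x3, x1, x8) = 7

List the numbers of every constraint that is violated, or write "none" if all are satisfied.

C1: x8 - x1 = 8 - 12 = -4 — holds.
C2: x8 = 8 is even — holds.
C3: x3 + x1 + x8 = 7 + 12 + 8 = 27, not 26 — does not hold.
C4: x3 = 7, x1 = 12; 7 < 12 — holds.
C5: min(7, 12, 8) = 7 — holds.

The assignment fails constraint 3.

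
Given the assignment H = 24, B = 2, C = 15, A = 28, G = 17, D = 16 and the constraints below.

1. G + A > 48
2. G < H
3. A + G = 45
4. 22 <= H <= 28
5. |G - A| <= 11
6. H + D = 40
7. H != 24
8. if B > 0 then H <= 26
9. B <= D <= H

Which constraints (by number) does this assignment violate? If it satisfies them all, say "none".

No — constraints 1 and 7 are not satisfied.

1. G + A = 17 + 28 = 45; 45 ≤ 48, bound 48 not met — violated.
2. G = 17, H = 24; 17 < 24 — OK.
3. A + G = 28 + 17 = 45 — OK.
4. H = 24 lies in [22, 28] — OK.
5. |17 - 28| = 11; 11 ≤ 11 — OK.
6. H + D = 24 + 16 = 40 — OK.
7. H = 24, but 24 is required to differ — violated.
8. B = 2 > 0, so we need H ≤ 26; H = 24 ≤ 26 — OK.
9. values 2 <= 16 <= 24 — OK.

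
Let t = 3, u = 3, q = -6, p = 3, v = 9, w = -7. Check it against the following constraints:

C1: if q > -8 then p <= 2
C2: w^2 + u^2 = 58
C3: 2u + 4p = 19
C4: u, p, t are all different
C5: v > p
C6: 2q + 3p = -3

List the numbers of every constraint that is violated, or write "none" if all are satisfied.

C1: q = -6 > -8, so we need p ≤ 2; but p = 3 > 2  no
C2: w^2 + u^2 = (-7)^2 + 3^2 = 49 + 9 = 58  yes
C3: 2u + 4p = 2(3) + 4(3) = 18, not 19  no
C4: u = p = 3, not all different  no
C5: v = 9, p = 3; 9 > 3  yes
C6: 2q + 3p = 2(-6) + 3(3) = -3  yes

No — constraints 1, 3, and 4 are not satisfied.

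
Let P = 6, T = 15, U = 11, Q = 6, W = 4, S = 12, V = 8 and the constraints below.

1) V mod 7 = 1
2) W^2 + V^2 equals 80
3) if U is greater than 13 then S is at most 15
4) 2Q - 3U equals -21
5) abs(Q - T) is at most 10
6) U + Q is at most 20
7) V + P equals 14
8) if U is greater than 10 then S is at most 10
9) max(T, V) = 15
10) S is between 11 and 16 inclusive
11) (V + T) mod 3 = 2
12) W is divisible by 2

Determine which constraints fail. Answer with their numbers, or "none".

The assignment fails constraint 8.

1) 8 mod 7 = 1  OK
2) W^2 + V^2 = 4^2 + 8^2 = 16 + 64 = 80  OK
3) U = 11, not > 13; antecedent false, conditional vacuously true  OK
4) 2Q - 3U = 2(6) - 3(11) = -21  OK
5) abs(6 - 15) = 9; 9 ≤ 10  OK
6) U + Q = 11 + 6 = 17; 17 ≤ 20  OK
7) V + P = 8 + 6 = 14  OK
8) U = 11 > 10, so we need S ≤ 10; but S = 12 > 10  FAIL
9) max(15, 8) = 15  OK
10) S = 12 lies in [11, 16]  OK
11) V + T = 23; 23 mod 3 = 2  OK
12) 4 / 2 = 2, so 2 divides 4  OK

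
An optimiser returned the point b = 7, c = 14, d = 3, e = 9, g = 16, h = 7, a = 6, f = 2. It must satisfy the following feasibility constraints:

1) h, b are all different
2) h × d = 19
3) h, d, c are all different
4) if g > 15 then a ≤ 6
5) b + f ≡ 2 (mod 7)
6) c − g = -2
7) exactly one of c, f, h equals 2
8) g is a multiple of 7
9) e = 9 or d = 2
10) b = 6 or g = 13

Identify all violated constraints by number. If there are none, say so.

The assignment fails constraints 1, 2, 8, and 10.

1) h = b = 7, not all different  FAIL
2) h × d = 7 × 3 = 21, not 19  FAIL
3) values 7, 3, 14 are pairwise distinct  OK
4) g = 16 > 15, so we need a ≤ 6; a = 6 ≤ 6  OK
5) b + f = 9; 9 mod 7 = 2  OK
6) c − g = 14 − 16 = -2  OK
7) c=14, f=2, h=7; 1 of them equals 2  OK
8) 16 = 7×2 + 2, so 7 does not divide 16  FAIL
9) e = 9 = 9 (first disjunct)  OK
10) b = 7 ≠ 6 and g = 16 ≠ 13; both disjuncts false  FAIL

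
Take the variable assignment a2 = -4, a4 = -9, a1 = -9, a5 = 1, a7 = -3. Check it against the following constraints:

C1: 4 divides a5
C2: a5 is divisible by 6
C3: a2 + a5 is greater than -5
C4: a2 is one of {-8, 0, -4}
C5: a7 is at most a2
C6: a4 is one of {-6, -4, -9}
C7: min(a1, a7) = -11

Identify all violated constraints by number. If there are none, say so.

C1: 1 = 4*0 + 1, so 4 does not divide 1 — violated.
C2: 1 = 6*0 + 1, so 6 does not divide 1 — violated.
C3: a2 + a5 = -4 + 1 = -3; -3 > -5 — satisfied.
C4: a2 = -4 is in {-8, 0, -4} — satisfied.
C5: a7 = -3, a2 = -4; -3 > -4 (want ≤) — violated.
C6: a4 = -9 is in {-6, -4, -9} — satisfied.
C7: min(-9, -3) = -9, not -11 — violated.

Violated: 1, 2, 5, and 7.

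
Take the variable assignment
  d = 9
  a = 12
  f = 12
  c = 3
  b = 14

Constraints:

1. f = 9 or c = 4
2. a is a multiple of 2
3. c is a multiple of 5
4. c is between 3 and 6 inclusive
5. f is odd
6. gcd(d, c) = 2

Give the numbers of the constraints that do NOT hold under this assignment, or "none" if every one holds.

1. f = 12 ≠ 9 and c = 3 ≠ 4; both disjuncts false  no
2. 12 / 2 = 6, so 2 divides 12  yes
3. 3 = 5*0 + 3, so 5 does not divide 3  no
4. c = 3 lies in [3, 6]  yes
5. f = 12 is even  no
6. gcd(9, 3) = 3, not 2  no

The assignment fails constraints 1, 3, 5, and 6.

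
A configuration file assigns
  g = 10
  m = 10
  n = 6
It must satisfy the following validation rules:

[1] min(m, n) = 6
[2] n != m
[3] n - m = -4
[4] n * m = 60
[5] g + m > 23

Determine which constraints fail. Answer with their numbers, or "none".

[1] min(10, 6) = 6 — holds.
[2] n = 6, m = 10; distinct — holds.
[3] n - m = 6 - 10 = -4 — holds.
[4] n * m = 6 * 10 = 60 — holds.
[5] g + m = 10 + 10 = 20; 20 ≤ 23, bound 23 not met — does not hold.

Constraint 5 is violated.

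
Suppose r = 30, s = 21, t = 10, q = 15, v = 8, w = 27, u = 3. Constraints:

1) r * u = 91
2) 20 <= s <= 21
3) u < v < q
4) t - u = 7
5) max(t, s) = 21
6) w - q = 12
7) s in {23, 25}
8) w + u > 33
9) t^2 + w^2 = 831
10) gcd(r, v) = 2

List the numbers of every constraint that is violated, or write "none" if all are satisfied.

1) r * u = 30 * 3 = 90, not 91  fails
2) s = 21 lies in [20, 21]  holds
3) values 3 < 8 < 15  holds
4) t - u = 10 - 3 = 7  holds
5) max(10, 21) = 21  holds
6) w - q = 27 - 15 = 12  holds
7) s = 21 is not in {23, 25}  fails
8) w + u = 27 + 3 = 30; 30 ≤ 33, bound 33 not met  fails
9) t^2 + w^2 = 10^2 + 27^2 = 100 + 729 = 829, not 831  fails
10) gcd(30, 8) = 2  holds

No — constraints 1, 7, 8, 9 are not satisfied.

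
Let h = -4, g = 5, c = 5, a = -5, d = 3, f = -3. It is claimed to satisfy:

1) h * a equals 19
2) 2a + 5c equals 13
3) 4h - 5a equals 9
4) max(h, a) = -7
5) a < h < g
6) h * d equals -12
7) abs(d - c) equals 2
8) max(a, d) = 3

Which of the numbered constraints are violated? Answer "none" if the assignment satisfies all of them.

1) h * a = -4 * (-5) = 20, not 19 — does not hold.
2) 2a + 5c = 2(-5) + 5(5) = 15, not 13 — does not hold.
3) 4h - 5a = 4(-4) - 5(-5) = 9 — holds.
4) max(-4, -5) = -4, not -7 — does not hold.
5) values -5 < -4 < 5 — holds.
6) h * d = -4 * 3 = -12 — holds.
7) abs(3 - 5) = 2 — holds.
8) max(-5, 3) = 3 — holds.

Constraints 1, 2, and 4 are violated.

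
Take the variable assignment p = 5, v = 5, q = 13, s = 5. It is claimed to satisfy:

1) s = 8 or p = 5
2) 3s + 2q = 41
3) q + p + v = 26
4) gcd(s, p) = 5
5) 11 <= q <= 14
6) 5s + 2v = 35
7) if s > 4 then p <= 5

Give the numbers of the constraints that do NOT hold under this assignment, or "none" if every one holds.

The assignment fails constraint 3.

1) s = 5 ≠ 8, but p = 5 = 5 (second disjunct) — holds.
2) 3s + 2q = 3(5) + 2(13) = 41 — holds.
3) q + p + v = 13 + 5 + 5 = 23, not 26 — does not hold.
4) gcd(5, 5) = 5 — holds.
5) q = 13 lies in [11, 14] — holds.
6) 5s + 2v = 5(5) + 2(5) = 35 — holds.
7) s = 5 > 4, so we need p ≤ 5; p = 5 ≤ 5 — holds.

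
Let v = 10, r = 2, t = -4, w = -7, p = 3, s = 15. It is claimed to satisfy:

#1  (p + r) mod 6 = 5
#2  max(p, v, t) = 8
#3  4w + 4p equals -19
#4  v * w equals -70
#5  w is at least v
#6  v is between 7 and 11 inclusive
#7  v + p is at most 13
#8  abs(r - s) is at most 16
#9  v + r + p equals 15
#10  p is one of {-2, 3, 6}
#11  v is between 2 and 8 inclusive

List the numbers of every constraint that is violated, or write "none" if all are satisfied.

Constraints 2, 3, 5, 11 do not hold.

#1 p + r = 5; 5 mod 6 = 5  ✓
#2 max(3, 10, -4) = 10, not 8  ✗
#3 4w + 4p = 4(-7) + 4(3) = -16, not -19  ✗
#4 v * w = 10 * (-7) = -70  ✓
#5 w = -7, v = 10; -7 < 10 (want ≥)  ✗
#6 v = 10 lies in [7, 11]  ✓
#7 v + p = 10 + 3 = 13; 13 ≤ 13  ✓
#8 abs(2 - 15) = 13; 13 ≤ 16  ✓
#9 v + r + p = 10 + 2 + 3 = 15  ✓
#10 p = 3 is in {-2, 3, 6}  ✓
#11 v = 10 is outside [2, 8]  ✗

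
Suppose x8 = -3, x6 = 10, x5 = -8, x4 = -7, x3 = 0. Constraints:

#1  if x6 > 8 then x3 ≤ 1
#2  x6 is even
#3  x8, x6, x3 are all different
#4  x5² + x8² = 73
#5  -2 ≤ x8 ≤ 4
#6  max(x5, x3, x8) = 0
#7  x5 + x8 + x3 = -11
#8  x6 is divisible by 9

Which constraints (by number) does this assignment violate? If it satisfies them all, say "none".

Constraints 5 and 8 are violated.

#1 x6 = 10 > 8, so we need x3 ≤ 1; x3 = 0 ≤ 1  ✔
#2 x6 = 10 is even  ✔
#3 values -3, 10, 0 are pairwise distinct  ✔
#4 x5² + x8² = (-8)² + (-3)² = 64 + 9 = 73  ✔
#5 x8 = -3 is outside [-2, 4]  ✘
#6 max(-8, 0, -3) = 0  ✔
#7 x5 + x8 + x3 = -8 + (-3) + 0 = -11  ✔
#8 10 = 9×1 + 1, so 9 does not divide 10  ✘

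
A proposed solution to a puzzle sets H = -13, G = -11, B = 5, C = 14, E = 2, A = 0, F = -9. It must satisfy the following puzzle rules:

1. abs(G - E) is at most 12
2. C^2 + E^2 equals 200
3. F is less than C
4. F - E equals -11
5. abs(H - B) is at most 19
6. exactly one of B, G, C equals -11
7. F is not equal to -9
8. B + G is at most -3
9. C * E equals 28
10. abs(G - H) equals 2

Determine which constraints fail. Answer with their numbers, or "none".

The assignment fails constraints 1, 7.

1. abs(-11 - 2) = 13; 13 > 12, exceeds bound 12 — violated.
2. C^2 + E^2 = 14^2 + 2^2 = 196 + 4 = 200 — OK.
3. F = -9, C = 14; -9 < 14 — OK.
4. F - E = -9 - 2 = -11 — OK.
5. abs(-13 - 5) = 18; 18 ≤ 19 — OK.
6. B=5, G=-11, C=14; 1 of them equals -11 — OK.
7. F = -9, but -9 is required to differ — violated.
8. B + G = 5 + (-11) = -6; -6 ≤ -3 — OK.
9. C * E = 14 * 2 = 28 — OK.
10. abs(-11 - (-13)) = 2 — OK.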